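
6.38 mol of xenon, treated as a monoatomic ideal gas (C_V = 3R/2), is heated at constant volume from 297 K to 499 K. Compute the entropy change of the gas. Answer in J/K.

ΔS = 41.3 J/K

At constant volume, ΔS = nC_V ln(T₂/T₁) with C_V = 3R/2 = 12.47 J mol⁻¹ K⁻¹.
ΔS = 6.38 × 12.47 × ln(499/297) = 41.3 J/K.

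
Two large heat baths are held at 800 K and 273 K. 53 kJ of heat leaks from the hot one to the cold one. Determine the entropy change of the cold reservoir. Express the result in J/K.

The cold reservoir gains heat Q, so ΔS_cold = +Q/T_C = 53000/273 = 194 J/K.

ΔS_cold = 194 J/K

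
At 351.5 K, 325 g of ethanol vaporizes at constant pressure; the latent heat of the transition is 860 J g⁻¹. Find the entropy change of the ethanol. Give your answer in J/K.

ΔS = 795 J/K

Heat absorbed by the substance: Q = mL = 325 × 860 = 279500 J.
At constant T, ΔS = Q_rev/T = 279500 / 351.5 = 795 J/K.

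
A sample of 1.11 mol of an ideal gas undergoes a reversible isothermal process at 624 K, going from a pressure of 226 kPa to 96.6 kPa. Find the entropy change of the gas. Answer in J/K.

ΔS_gas = 7.84 J/K

For an isothermal ideal gas ΔS_gas = nR ln(P₁/P₂) = 1.11 × 8.314 × ln(226/96.6) = 7.84 J/K.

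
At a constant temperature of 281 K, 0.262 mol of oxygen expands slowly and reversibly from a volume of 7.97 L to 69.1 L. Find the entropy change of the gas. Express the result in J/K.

ΔS_gas = 4.7 J/K

For an isothermal ideal gas ΔS_gas = nR ln(V₂/V₁) = 0.262 × 8.314 × ln(69.1/7.97) = 4.7 J/K.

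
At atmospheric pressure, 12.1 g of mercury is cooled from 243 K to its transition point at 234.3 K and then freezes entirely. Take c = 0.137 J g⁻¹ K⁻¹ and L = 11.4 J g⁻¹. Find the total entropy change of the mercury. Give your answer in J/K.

ΔS = -0.649 J/K

Cooling step: ΔS₁ = m c ln(T_tr/T_i) = 12.1 × 0.137 × ln(234.3/243) = -0.06044 J/K.
Phase change: ΔS₂ = −mL/T_tr = −12.1 × 11.4 / 234.3 = -0.5887 J/K.
ΔS_total = (-0.06044) + (-0.5887) = -0.649 J/K.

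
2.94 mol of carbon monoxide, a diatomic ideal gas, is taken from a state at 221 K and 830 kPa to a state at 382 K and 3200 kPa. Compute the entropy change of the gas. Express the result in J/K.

ΔS = 13.8 J/K

ΔS = nC_p ln(T₂/T₁) − nR ln(P₂/P₁), with C_p = 7R/2 = 29.1 J mol⁻¹ K⁻¹ for a diatomic ideal gas.
ΔS = 2.94 × [29.1 × ln(382/221) − 8.314 × ln(3200/830)] = 13.8 J/K.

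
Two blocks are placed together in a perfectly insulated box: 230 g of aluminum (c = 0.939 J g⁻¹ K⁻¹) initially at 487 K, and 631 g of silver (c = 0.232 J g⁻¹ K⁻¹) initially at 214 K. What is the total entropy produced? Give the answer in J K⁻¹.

ΔS_total = 27.3 J/K

Energy balance: T_f = (m₁c₁T₁ + m₂c₂T₂)/(m₁c₁ + m₂c₂) = 376.71 K.
ΔS₁ = m₁c₁ ln(T_f/T₁) = 215.97 × ln(376.71/487) = -55.46 J/K.
ΔS₂ = m₂c₂ ln(T_f/T₂) = 146.392 × ln(376.71/214) = 82.78 J/K.
ΔS_total = -55.46 + 82.78 = 27.3 J/K.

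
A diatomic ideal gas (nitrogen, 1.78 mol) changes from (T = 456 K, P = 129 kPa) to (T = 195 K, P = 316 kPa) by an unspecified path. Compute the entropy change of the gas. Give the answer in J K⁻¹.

ΔS = -57.3 J/K

ΔS = nC_p ln(T₂/T₁) − nR ln(P₂/P₁), with C_p = 7R/2 = 29.1 J mol⁻¹ K⁻¹ for a diatomic ideal gas.
ΔS = 1.78 × [29.1 × ln(195/456) − 8.314 × ln(316/129)] = -57.3 J/K.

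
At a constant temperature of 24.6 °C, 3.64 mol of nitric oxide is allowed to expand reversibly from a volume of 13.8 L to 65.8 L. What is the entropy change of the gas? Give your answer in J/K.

For an isothermal ideal gas ΔS_gas = nR ln(V₂/V₁) = 3.64 × 8.314 × ln(65.8/13.8) = 47.3 J/K.

ΔS_gas = 47.3 J/K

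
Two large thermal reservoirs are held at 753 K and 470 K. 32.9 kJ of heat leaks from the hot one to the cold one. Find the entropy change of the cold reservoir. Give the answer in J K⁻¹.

The cold reservoir gains heat Q, so ΔS_cold = +Q/T_C = 32900/470 = 70 J/K.

ΔS_cold = 70 J/K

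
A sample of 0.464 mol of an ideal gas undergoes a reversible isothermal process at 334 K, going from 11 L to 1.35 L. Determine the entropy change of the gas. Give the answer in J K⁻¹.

ΔS_gas = -8.09 J/K

For an isothermal ideal gas ΔS_gas = nR ln(V₂/V₁) = 0.464 × 8.314 × ln(1.35/11) = -8.09 J/K.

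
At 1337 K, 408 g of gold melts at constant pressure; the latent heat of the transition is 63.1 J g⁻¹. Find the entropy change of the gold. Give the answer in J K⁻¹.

ΔS = 19.3 J/K

Heat absorbed by the substance: Q = mL = 408 × 63.1 = 25744.8 J.
At constant T, ΔS = Q_rev/T = 25744.8 / 1337 = 19.3 J/K.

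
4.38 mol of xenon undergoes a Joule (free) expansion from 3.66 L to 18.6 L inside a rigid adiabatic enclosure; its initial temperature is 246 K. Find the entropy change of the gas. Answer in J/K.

For an ideal gas in free expansion Q = 0 and W = 0, so T is unchanged.
Entropy is a state function; using a reversible isothermal path, ΔS_gas = nR ln(V₂/V₁) = 4.38 × 8.314 × ln(18.6/3.66) = 59.2 J/K.

ΔS_gas = 59.2 J/K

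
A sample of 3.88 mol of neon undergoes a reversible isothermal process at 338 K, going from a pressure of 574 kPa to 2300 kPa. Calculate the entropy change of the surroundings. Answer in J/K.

For an isothermal ideal gas ΔS_gas = nR ln(P₁/P₂) = 3.88 × 8.314 × ln(574/2300) = -44.8 J/K.
The process is reversible, so ΔS_surr = −ΔS_gas = 44.8 J/K and ΔS_universe = 0.

ΔS_surr = 44.8 J/K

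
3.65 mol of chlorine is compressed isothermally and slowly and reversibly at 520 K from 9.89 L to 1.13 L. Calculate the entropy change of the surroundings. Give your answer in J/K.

ΔS_surr = 65.8 J/K

For an isothermal ideal gas ΔS_gas = nR ln(V₂/V₁) = 3.65 × 8.314 × ln(1.13/9.89) = -65.8 J/K.
The process is reversible, so ΔS_surr = −ΔS_gas = 65.8 J/K and ΔS_universe = 0.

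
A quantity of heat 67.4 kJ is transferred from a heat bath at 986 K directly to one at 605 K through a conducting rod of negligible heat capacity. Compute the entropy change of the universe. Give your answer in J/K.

ΔS_hot = −Q/T_H = −67400/986 = -68.36 J/K and ΔS_cold = +Q/T_C = 67400/605 = 111.4 J/K.
ΔS_total = -68.36 + 111.4 = 43 J/K, positive as the second law requires.

ΔS_total = 43 J/K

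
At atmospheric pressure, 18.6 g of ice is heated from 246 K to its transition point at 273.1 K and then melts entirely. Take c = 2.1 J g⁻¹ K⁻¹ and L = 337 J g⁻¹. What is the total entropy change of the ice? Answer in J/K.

Warming step: ΔS₁ = m c ln(T_tr/T_i) = 18.6 × 2.1 × ln(273.1/246) = 4.082 J/K.
Phase change: ΔS₂ = +mL/T_tr = 18.6 × 337 / 273.1 = 22.95 J/K.
ΔS_total = (4.082) + (22.95) = 27 J/K.

ΔS = 27 J/K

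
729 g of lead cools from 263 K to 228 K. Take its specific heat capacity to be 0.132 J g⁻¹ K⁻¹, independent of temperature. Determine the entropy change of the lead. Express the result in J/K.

ΔS = ∫dQ_rev/T = m c ln(T₂/T₁) = 729 × 0.132 × ln(228/263) = -13.7 J/K.

ΔS = -13.7 J/K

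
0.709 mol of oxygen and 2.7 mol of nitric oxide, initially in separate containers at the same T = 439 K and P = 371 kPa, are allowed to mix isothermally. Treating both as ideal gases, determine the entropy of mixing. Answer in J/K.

ΔS_mix = 14.5 J/K

Mole fractions: x_A = 0.709/3.41 = 0.208, x_B = 0.792.
ΔS_mix = −R(n_A ln x_A + n_B ln x_B) = −8.314 × (0.709 ln 0.208 + 2.7 ln 0.792) = 14.5 J/K.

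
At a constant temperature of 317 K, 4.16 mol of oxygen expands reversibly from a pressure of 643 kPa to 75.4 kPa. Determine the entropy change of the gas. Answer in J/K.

ΔS_gas = 74.1 J/K

For an isothermal ideal gas ΔS_gas = nR ln(P₁/P₂) = 4.16 × 8.314 × ln(643/75.4) = 74.1 J/K.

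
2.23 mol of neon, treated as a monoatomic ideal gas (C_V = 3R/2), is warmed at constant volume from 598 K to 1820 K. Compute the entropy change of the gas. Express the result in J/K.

ΔS = 31 J/K

At constant volume, ΔS = nC_V ln(T₂/T₁) with C_V = 3R/2 = 12.47 J mol⁻¹ K⁻¹.
ΔS = 2.23 × 12.47 × ln(1820/598) = 31 J/K.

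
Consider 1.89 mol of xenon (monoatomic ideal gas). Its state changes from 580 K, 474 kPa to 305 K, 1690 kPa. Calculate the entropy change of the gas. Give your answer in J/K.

ΔS = -45.2 J/K

ΔS = nC_p ln(T₂/T₁) − nR ln(P₂/P₁), with C_p = 5R/2 = 20.79 J mol⁻¹ K⁻¹ for a monoatomic ideal gas.
ΔS = 1.89 × [20.79 × ln(305/580) − 8.314 × ln(1690/474)] = -45.2 J/K.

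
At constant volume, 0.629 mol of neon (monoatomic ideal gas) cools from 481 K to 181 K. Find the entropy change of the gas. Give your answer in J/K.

ΔS = -7.67 J/K

At constant volume, ΔS = nC_V ln(T₂/T₁) with C_V = 3R/2 = 12.47 J mol⁻¹ K⁻¹.
ΔS = 0.629 × 12.47 × ln(181/481) = -7.67 J/K.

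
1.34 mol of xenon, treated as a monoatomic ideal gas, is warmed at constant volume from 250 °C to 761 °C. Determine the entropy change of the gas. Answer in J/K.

In kelvin: T₁ = 523.15 K, T₂ = 1034.15 K. At constant volume, ΔS = nC_V ln(T₂/T₁) with C_V = 3R/2 = 12.47 J mol⁻¹ K⁻¹.
ΔS = 1.34 × 12.47 × ln(1034.15/523.15) = 11.4 J/K.

ΔS = 11.4 J/K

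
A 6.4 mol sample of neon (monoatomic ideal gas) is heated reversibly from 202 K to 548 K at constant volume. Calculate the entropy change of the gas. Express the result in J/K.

At constant volume, ΔS = nC_V ln(T₂/T₁) with C_V = 3R/2 = 12.47 J mol⁻¹ K⁻¹.
ΔS = 6.4 × 12.47 × ln(548/202) = 79.7 J/K.

ΔS = 79.7 J/K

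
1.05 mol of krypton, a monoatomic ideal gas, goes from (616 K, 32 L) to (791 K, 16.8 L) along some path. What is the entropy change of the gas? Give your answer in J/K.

Entropy is a state function: ΔS = nC_V ln(T₂/T₁) + nR ln(V₂/V₁), with C_V = 3R/2 = 12.47 J mol⁻¹ K⁻¹ for a monoatomic ideal gas.
ΔS = 1.05 × [12.47 × ln(791/616) + 8.314 × ln(16.8/32)] = -2.35 J/K.

ΔS = -2.35 J/K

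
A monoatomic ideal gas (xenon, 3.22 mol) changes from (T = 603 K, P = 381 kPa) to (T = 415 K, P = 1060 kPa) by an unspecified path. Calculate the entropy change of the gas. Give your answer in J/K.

ΔS = nC_p ln(T₂/T₁) − nR ln(P₂/P₁), with C_p = 5R/2 = 20.79 J mol⁻¹ K⁻¹ for a monoatomic ideal gas.
ΔS = 3.22 × [20.79 × ln(415/603) − 8.314 × ln(1060/381)] = -52.4 J/K.

ΔS = -52.4 J/K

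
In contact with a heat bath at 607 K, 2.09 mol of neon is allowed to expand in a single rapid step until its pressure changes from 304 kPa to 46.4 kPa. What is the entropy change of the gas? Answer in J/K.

ΔS_gas = 32.7 J/K

Entropy is a state function, so ΔS_gas depends only on the end states.
For an isothermal ideal gas ΔS_gas = nR ln(P₁/P₂) = 2.09 × 8.314 × ln(304/46.4) = 32.7 J/K.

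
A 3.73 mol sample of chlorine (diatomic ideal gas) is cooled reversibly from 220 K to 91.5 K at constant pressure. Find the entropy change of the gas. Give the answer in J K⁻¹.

ΔS = -95.2 J/K

At constant pressure, ΔS = nC_p ln(T₂/T₁) with C_p = 7R/2 = 29.1 J mol⁻¹ K⁻¹.
ΔS = 3.73 × 29.1 × ln(91.5/220) = -95.2 J/K.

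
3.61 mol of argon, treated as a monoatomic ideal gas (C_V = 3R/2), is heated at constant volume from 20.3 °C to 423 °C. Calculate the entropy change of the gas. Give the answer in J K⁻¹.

In kelvin: T₁ = 293.45 K, T₂ = 696.15 K. At constant volume, ΔS = nC_V ln(T₂/T₁) with C_V = 3R/2 = 12.47 J mol⁻¹ K⁻¹.
ΔS = 3.61 × 12.47 × ln(696.15/293.45) = 38.9 J/K.

ΔS = 38.9 J/K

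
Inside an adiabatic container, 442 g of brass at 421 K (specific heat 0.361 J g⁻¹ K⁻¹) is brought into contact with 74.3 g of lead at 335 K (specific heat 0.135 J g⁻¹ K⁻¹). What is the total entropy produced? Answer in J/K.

ΔS_total = 0.231 J/K

Energy balance: T_f = (m₁c₁T₁ + m₂c₂T₂)/(m₁c₁ + m₂c₂) = 415.91 K.
ΔS₁ = m₁c₁ ln(T_f/T₁) = 159.562 × ln(415.91/421) = -1.9395 J/K.
ΔS₂ = m₂c₂ ln(T_f/T₂) = 10.0305 × ln(415.91/335) = 2.1701 J/K.
ΔS_total = -1.9395 + 2.1701 = 0.231 J/K.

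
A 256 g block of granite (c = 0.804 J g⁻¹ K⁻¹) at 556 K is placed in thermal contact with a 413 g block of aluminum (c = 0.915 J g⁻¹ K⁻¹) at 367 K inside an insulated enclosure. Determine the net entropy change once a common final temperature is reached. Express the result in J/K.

Energy balance: T_f = (m₁c₁T₁ + m₂c₂T₂)/(m₁c₁ + m₂c₂) = 433.64 K.
ΔS₁ = m₁c₁ ln(T_f/T₁) = 205.824 × ln(433.64/556) = -51.16 J/K.
ΔS₂ = m₂c₂ ln(T_f/T₂) = 377.895 × ln(433.64/367) = 63.06 J/K.
ΔS_total = -51.16 + 63.06 = 11.9 J/K.

ΔS_total = 11.9 J/K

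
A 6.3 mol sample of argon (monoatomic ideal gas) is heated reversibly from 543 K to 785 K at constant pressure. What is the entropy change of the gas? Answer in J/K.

ΔS = 48.3 J/K

At constant pressure, ΔS = nC_p ln(T₂/T₁) with C_p = 5R/2 = 20.79 J mol⁻¹ K⁻¹.
ΔS = 6.3 × 20.79 × ln(785/543) = 48.3 J/K.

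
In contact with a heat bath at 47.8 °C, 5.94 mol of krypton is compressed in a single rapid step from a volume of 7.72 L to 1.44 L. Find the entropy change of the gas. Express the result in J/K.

Entropy is a state function, so ΔS_gas depends only on the end states.
For an isothermal ideal gas ΔS_gas = nR ln(V₂/V₁) = 5.94 × 8.314 × ln(1.44/7.72) = -82.9 J/K.

ΔS_gas = -82.9 J/K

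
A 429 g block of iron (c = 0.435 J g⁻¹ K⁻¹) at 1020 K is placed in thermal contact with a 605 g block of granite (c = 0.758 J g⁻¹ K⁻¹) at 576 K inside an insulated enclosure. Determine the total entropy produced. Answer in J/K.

ΔS_total = 23.2 J/K

Energy balance: T_f = (m₁c₁T₁ + m₂c₂T₂)/(m₁c₁ + m₂c₂) = 704.42 K.
ΔS₁ = m₁c₁ ln(T_f/T₁) = 186.615 × ln(704.42/1020) = -69.08 J/K.
ΔS₂ = m₂c₂ ln(T_f/T₂) = 458.59 × ln(704.42/576) = 92.3 J/K.
ΔS_total = -69.08 + 92.3 = 23.2 J/K.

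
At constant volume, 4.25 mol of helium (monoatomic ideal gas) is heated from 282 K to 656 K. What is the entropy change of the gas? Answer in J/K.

At constant volume, ΔS = nC_V ln(T₂/T₁) with C_V = 3R/2 = 12.47 J mol⁻¹ K⁻¹.
ΔS = 4.25 × 12.47 × ln(656/282) = 44.7 J/K.

ΔS = 44.7 J/K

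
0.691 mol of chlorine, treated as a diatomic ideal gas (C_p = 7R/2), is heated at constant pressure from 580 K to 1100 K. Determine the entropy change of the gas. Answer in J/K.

At constant pressure, ΔS = nC_p ln(T₂/T₁) with C_p = 7R/2 = 29.1 J mol⁻¹ K⁻¹.
ΔS = 0.691 × 29.1 × ln(1100/580) = 12.9 J/K.

ΔS = 12.9 J/K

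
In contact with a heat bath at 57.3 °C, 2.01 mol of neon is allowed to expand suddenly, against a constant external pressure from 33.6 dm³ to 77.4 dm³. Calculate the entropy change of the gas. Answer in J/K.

ΔS_gas = 13.9 J/K

Entropy is a state function, so ΔS_gas depends only on the end states.
For an isothermal ideal gas ΔS_gas = nR ln(V₂/V₁) = 2.01 × 8.314 × ln(77.4/33.6) = 13.9 J/K.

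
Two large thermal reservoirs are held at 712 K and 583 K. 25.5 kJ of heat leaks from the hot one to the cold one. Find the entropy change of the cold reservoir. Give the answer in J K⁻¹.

The cold reservoir gains heat Q, so ΔS_cold = +Q/T_C = 25500/583 = 43.7 J/K.

ΔS_cold = 43.7 J/K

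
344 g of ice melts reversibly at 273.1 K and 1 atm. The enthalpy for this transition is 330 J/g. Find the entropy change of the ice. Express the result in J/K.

ΔS = 416 J/K

Heat absorbed by the substance: Q = mL = 344 × 330 = 113520 J.
At constant T, ΔS = Q_rev/T = 113520 / 273.1 = 416 J/K.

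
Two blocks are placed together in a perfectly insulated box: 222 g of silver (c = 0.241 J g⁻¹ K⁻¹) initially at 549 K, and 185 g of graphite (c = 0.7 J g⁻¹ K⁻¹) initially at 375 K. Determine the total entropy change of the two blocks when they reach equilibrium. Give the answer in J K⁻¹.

ΔS_total = 2.89 J/K

Energy balance: T_f = (m₁c₁T₁ + m₂c₂T₂)/(m₁c₁ + m₂c₂) = 425.87 K.
ΔS₁ = m₁c₁ ln(T_f/T₁) = 53.502 × ln(425.87/549) = -13.588 J/K.
ΔS₂ = m₂c₂ ln(T_f/T₂) = 129.5 × ln(425.87/375) = 16.474 J/K.
ΔS_total = -13.588 + 16.474 = 2.89 J/K.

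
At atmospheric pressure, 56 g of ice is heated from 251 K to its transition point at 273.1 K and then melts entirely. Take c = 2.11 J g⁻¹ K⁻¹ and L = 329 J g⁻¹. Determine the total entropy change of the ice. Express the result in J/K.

Warming step: ΔS₁ = m c ln(T_tr/T_i) = 56 × 2.11 × ln(273.1/251) = 9.971 J/K.
Phase change: ΔS₂ = +mL/T_tr = 56 × 329 / 273.1 = 67.46 J/K.
ΔS_total = (9.971) + (67.46) = 77.4 J/K.

ΔS = 77.4 J/K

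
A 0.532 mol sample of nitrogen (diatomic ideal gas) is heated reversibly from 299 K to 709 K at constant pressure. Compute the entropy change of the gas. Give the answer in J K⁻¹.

At constant pressure, ΔS = nC_p ln(T₂/T₁) with C_p = 7R/2 = 29.1 J mol⁻¹ K⁻¹.
ΔS = 0.532 × 29.1 × ln(709/299) = 13.4 J/K.

ΔS = 13.4 J/K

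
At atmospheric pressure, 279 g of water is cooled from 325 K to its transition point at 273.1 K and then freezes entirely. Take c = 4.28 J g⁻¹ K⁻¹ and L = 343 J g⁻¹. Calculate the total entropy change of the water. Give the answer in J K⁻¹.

Cooling step: ΔS₁ = m c ln(T_tr/T_i) = 279 × 4.28 × ln(273.1/325) = -207.8 J/K.
Phase change: ΔS₂ = −mL/T_tr = −279 × 343 / 273.1 = -350.4 J/K.
ΔS_total = (-207.8) + (-350.4) = -558 J/K.

ΔS = -558 J/K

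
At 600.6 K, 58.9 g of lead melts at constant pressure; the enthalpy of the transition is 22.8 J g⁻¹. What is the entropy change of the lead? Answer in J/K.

Heat absorbed by the substance: Q = mL = 58.9 × 22.8 = 1342.92 J.
At constant T, ΔS = Q_rev/T = 1342.92 / 600.6 = 2.24 J/K.

ΔS = 2.24 J/K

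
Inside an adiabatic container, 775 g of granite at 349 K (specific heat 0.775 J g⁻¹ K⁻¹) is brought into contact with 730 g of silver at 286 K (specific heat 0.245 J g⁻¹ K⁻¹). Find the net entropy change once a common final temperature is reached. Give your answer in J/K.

ΔS_total = 2.63 J/K

Energy balance: T_f = (m₁c₁T₁ + m₂c₂T₂)/(m₁c₁ + m₂c₂) = 334.54 K.
ΔS₁ = m₁c₁ ln(T_f/T₁) = 600.625 × ln(334.54/349) = -25.41 J/K.
ΔS₂ = m₂c₂ ln(T_f/T₂) = 178.85 × ln(334.54/286) = 28.04 J/K.
ΔS_total = -25.41 + 28.04 = 2.63 J/K.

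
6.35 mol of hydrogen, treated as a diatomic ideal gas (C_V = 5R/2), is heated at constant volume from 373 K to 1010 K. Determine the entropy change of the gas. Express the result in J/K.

ΔS = 131 J/K

At constant volume, ΔS = nC_V ln(T₂/T₁) with C_V = 5R/2 = 20.79 J mol⁻¹ K⁻¹.
ΔS = 6.35 × 20.79 × ln(1010/373) = 131 J/K.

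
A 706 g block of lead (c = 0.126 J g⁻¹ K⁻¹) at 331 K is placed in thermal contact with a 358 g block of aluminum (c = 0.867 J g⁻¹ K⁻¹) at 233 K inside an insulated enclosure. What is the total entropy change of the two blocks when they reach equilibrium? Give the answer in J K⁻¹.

Energy balance: T_f = (m₁c₁T₁ + m₂c₂T₂)/(m₁c₁ + m₂c₂) = 254.83 K.
ΔS₁ = m₁c₁ ln(T_f/T₁) = 88.956 × ln(254.83/331) = -23.264 J/K.
ΔS₂ = m₂c₂ ln(T_f/T₂) = 310.386 × ln(254.83/233) = 27.798 J/K.
ΔS_total = -23.264 + 27.798 = 4.53 J/K.

ΔS_total = 4.53 J/K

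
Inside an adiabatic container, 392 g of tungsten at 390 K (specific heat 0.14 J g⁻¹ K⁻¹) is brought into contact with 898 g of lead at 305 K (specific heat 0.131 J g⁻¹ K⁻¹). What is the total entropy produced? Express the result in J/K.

Energy balance: T_f = (m₁c₁T₁ + m₂c₂T₂)/(m₁c₁ + m₂c₂) = 332.04 K.
ΔS₁ = m₁c₁ ln(T_f/T₁) = 54.88 × ln(332.04/390) = -8.83 J/K.
ΔS₂ = m₂c₂ ln(T_f/T₂) = 117.638 × ln(332.04/305) = 9.992 J/K.
ΔS_total = -8.83 + 9.992 = 1.16 J/K.

ΔS_total = 1.16 J/K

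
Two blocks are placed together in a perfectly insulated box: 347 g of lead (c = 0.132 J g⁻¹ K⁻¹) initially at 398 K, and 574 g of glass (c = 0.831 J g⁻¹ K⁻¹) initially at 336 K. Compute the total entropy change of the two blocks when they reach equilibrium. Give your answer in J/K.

Energy balance: T_f = (m₁c₁T₁ + m₂c₂T₂)/(m₁c₁ + m₂c₂) = 341.43 K.
ΔS₁ = m₁c₁ ln(T_f/T₁) = 45.804 × ln(341.43/398) = -7.022 J/K.
ΔS₂ = m₂c₂ ln(T_f/T₂) = 476.994 × ln(341.43/336) = 7.65 J/K.
ΔS_total = -7.022 + 7.65 = 0.628 J/K.

ΔS_total = 0.628 J/K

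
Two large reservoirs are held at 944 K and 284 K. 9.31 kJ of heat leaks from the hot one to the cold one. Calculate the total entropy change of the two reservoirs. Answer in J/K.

ΔS_total = 22.9 J/K

ΔS_hot = −Q/T_H = −9310/944 = -9.862 J/K and ΔS_cold = +Q/T_C = 9310/284 = 32.78 J/K.
ΔS_total = -9.862 + 32.78 = 22.9 J/K, positive as the second law requires.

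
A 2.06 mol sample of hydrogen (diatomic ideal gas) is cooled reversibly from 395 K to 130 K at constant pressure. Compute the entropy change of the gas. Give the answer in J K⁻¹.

ΔS = -66.6 J/K

At constant pressure, ΔS = nC_p ln(T₂/T₁) with C_p = 7R/2 = 29.1 J mol⁻¹ K⁻¹.
ΔS = 2.06 × 29.1 × ln(130/395) = -66.6 J/K.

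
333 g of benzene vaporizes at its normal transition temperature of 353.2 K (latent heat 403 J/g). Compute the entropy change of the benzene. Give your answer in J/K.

ΔS = 380 J/K

Heat absorbed by the substance: Q = mL = 333 × 403 = 134199 J.
At constant T, ΔS = Q_rev/T = 134199 / 353.2 = 380 J/K.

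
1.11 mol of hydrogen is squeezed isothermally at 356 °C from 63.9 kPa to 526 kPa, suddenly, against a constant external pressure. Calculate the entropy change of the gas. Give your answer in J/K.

Entropy is a state function, so ΔS_gas depends only on the end states.
For an isothermal ideal gas ΔS_gas = nR ln(P₁/P₂) = 1.11 × 8.314 × ln(63.9/526) = -19.5 J/K.

ΔS_gas = -19.5 J/K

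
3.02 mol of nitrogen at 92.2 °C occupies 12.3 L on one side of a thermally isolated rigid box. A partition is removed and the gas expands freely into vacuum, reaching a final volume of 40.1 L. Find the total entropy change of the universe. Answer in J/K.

No heat is exchanged and no work is done, so the ideal-gas temperature stays constant.
Entropy is a state function; using a reversible isothermal path, ΔS_gas = nR ln(V₂/V₁) = 3.02 × 8.314 × ln(40.1/12.3) = 29.7 J/K.
The insulated surroundings exchange no heat, so ΔS_surr = 0 and ΔS_universe = ΔS_gas.

ΔS_universe = 29.7 J/K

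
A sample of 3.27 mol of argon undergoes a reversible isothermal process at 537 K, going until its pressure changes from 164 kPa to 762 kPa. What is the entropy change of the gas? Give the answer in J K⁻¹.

ΔS_gas = -41.8 J/K

For an isothermal ideal gas ΔS_gas = nR ln(P₁/P₂) = 3.27 × 8.314 × ln(164/762) = -41.8 J/K.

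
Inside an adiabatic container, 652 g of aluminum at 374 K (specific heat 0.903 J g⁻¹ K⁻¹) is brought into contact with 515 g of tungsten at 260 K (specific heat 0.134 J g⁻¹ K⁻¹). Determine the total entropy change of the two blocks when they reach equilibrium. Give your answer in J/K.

Energy balance: T_f = (m₁c₁T₁ + m₂c₂T₂)/(m₁c₁ + m₂c₂) = 362.04 K.
ΔS₁ = m₁c₁ ln(T_f/T₁) = 588.756 × ln(362.04/374) = -19.14 J/K.
ΔS₂ = m₂c₂ ln(T_f/T₂) = 69.01 × ln(362.04/260) = 22.85 J/K.
ΔS_total = -19.14 + 22.85 = 3.71 J/K.

ΔS_total = 3.71 J/K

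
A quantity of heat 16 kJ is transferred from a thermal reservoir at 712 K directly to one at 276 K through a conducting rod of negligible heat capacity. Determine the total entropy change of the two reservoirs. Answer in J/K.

ΔS_hot = −Q/T_H = −16000/712 = -22.47 J/K and ΔS_cold = +Q/T_C = 16000/276 = 57.97 J/K.
ΔS_total = -22.47 + 57.97 = 35.5 J/K, positive as the second law requires.

ΔS_total = 35.5 J/K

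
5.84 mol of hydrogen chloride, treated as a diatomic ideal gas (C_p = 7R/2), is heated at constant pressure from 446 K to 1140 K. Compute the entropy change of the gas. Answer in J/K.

ΔS = 159 J/K

At constant pressure, ΔS = nC_p ln(T₂/T₁) with C_p = 7R/2 = 29.1 J mol⁻¹ K⁻¹.
ΔS = 5.84 × 29.1 × ln(1140/446) = 159 J/K.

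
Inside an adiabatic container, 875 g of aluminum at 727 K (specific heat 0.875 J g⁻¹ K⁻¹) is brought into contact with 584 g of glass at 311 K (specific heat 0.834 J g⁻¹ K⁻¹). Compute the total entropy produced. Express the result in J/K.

ΔS_total = 98.3 J/K

Energy balance: T_f = (m₁c₁T₁ + m₂c₂T₂)/(m₁c₁ + m₂c₂) = 565.25 K.
ΔS₁ = m₁c₁ ln(T_f/T₁) = 765.625 × ln(565.25/727) = -192.7 J/K.
ΔS₂ = m₂c₂ ln(T_f/T₂) = 487.056 × ln(565.25/311) = 291 J/K.
ΔS_total = -192.7 + 291 = 98.3 J/K.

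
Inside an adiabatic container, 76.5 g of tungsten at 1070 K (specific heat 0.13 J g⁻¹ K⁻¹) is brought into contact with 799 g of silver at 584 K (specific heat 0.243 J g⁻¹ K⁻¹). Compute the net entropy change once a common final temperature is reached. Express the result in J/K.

ΔS_total = 2.09 J/K

Energy balance: T_f = (m₁c₁T₁ + m₂c₂T₂)/(m₁c₁ + m₂c₂) = 607.68 K.
ΔS₁ = m₁c₁ ln(T_f/T₁) = 9.945 × ln(607.68/1070) = -5.627 J/K.
ΔS₂ = m₂c₂ ln(T_f/T₂) = 194.157 × ln(607.68/584) = 7.717 J/K.
ΔS_total = -5.627 + 7.717 = 2.09 J/K.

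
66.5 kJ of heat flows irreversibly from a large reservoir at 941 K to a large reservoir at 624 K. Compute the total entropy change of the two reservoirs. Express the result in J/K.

ΔS_hot = −Q/T_H = −66500/941 = -70.67 J/K and ΔS_cold = +Q/T_C = 66500/624 = 106.6 J/K.
ΔS_total = -70.67 + 106.6 = 35.9 J/K, positive as the second law requires.

ΔS_total = 35.9 J/K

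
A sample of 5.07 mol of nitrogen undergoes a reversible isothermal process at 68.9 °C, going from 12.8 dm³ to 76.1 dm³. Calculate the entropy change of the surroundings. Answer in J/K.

ΔS_surr = -75.1 J/K

For an isothermal ideal gas ΔS_gas = nR ln(V₂/V₁) = 5.07 × 8.314 × ln(76.1/12.8) = 75.1 J/K.
The process is reversible, so ΔS_surr = −ΔS_gas = -75.1 J/K and ΔS_universe = 0.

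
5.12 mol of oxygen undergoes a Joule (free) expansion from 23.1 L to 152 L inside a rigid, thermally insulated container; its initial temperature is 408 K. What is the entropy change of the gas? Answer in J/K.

ΔS_gas = 80.2 J/K

No heat is exchanged and no work is done, so the ideal-gas temperature stays constant.
Entropy is a state function; using a reversible isothermal path, ΔS_gas = nR ln(V₂/V₁) = 5.12 × 8.314 × ln(152/23.1) = 80.2 J/K.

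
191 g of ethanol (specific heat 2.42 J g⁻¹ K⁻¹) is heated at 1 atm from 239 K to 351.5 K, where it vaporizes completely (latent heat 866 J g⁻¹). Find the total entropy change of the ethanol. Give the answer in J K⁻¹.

ΔS = 649 J/K

Warming step: ΔS₁ = m c ln(T_tr/T_i) = 191 × 2.42 × ln(351.5/239) = 178.3 J/K.
Phase change: ΔS₂ = +mL/T_tr = 191 × 866 / 351.5 = 470.6 J/K.
ΔS_total = (178.3) + (470.6) = 649 J/K.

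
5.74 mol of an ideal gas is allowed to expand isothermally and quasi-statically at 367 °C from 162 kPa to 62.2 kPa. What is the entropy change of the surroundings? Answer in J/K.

ΔS_surr = -45.7 J/K

For an isothermal ideal gas ΔS_gas = nR ln(P₁/P₂) = 5.74 × 8.314 × ln(162/62.2) = 45.7 J/K.
The process is reversible, so ΔS_surr = −ΔS_gas = -45.7 J/K and ΔS_universe = 0.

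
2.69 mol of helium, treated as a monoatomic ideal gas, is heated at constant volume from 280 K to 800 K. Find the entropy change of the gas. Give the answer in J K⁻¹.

At constant volume, ΔS = nC_V ln(T₂/T₁) with C_V = 3R/2 = 12.47 J mol⁻¹ K⁻¹.
ΔS = 2.69 × 12.47 × ln(800/280) = 35.2 J/K.

ΔS = 35.2 J/K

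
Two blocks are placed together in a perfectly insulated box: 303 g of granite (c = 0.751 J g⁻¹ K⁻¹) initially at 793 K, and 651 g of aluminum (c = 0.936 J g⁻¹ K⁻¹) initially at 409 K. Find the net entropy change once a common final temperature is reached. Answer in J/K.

Energy balance: T_f = (m₁c₁T₁ + m₂c₂T₂)/(m₁c₁ + m₂c₂) = 513.41 K.
ΔS₁ = m₁c₁ ln(T_f/T₁) = 227.553 × ln(513.41/793) = -98.93 J/K.
ΔS₂ = m₂c₂ ln(T_f/T₂) = 609.336 × ln(513.41/409) = 138.5 J/K.
ΔS_total = -98.93 + 138.5 = 39.6 J/K.

ΔS_total = 39.6 J/K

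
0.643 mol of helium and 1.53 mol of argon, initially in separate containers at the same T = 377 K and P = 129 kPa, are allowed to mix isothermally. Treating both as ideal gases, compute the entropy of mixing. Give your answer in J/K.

ΔS_mix = 11 J/K

Mole fractions: x_A = 0.643/2.17 = 0.296, x_B = 0.704.
ΔS_mix = −R(n_A ln x_A + n_B ln x_B) = −8.314 × (0.643 ln 0.296 + 1.53 ln 0.704) = 11 J/K.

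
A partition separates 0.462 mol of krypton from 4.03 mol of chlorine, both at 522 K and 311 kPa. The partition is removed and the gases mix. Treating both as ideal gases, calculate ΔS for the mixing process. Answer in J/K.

ΔS_mix = 12.4 J/K

Mole fractions: x_A = 0.462/4.49 = 0.103, x_B = 0.897.
ΔS_mix = −R(n_A ln x_A + n_B ln x_B) = −8.314 × (0.462 ln 0.103 + 4.03 ln 0.897) = 12.4 J/K.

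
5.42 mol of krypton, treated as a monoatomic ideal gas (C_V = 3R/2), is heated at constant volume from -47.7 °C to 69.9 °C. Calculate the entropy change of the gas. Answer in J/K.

ΔS = 28.4 J/K

In kelvin: T₁ = 225.45 K, T₂ = 343.05 K. At constant volume, ΔS = nC_V ln(T₂/T₁) with C_V = 3R/2 = 12.47 J mol⁻¹ K⁻¹.
ΔS = 5.42 × 12.47 × ln(343.05/225.45) = 28.4 J/K.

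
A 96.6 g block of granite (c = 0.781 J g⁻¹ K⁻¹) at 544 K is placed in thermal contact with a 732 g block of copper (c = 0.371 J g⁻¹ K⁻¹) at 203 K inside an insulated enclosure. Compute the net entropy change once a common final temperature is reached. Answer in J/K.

Energy balance: T_f = (m₁c₁T₁ + m₂c₂T₂)/(m₁c₁ + m₂c₂) = 277.14 K.
ΔS₁ = m₁c₁ ln(T_f/T₁) = 75.4446 × ln(277.14/544) = -50.88 J/K.
ΔS₂ = m₂c₂ ln(T_f/T₂) = 271.572 × ln(277.14/203) = 84.54 J/K.
ΔS_total = -50.88 + 84.54 = 33.7 J/K.

ΔS_total = 33.7 J/K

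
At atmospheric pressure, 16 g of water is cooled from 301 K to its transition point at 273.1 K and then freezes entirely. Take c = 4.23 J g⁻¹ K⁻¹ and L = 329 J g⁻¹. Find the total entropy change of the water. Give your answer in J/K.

Cooling step: ΔS₁ = m c ln(T_tr/T_i) = 16 × 4.23 × ln(273.1/301) = -6.583 J/K.
Phase change: ΔS₂ = −mL/T_tr = −16 × 329 / 273.1 = -19.27 J/K.
ΔS_total = (-6.583) + (-19.27) = -25.9 J/K.

ΔS = -25.9 J/K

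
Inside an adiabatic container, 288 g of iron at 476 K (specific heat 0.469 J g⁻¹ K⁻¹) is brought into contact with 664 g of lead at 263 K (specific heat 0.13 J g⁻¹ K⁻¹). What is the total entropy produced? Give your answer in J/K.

Energy balance: T_f = (m₁c₁T₁ + m₂c₂T₂)/(m₁c₁ + m₂c₂) = 392.95 K.
ΔS₁ = m₁c₁ ln(T_f/T₁) = 135.072 × ln(392.95/476) = -25.9 J/K.
ΔS₂ = m₂c₂ ln(T_f/T₂) = 86.32 × ln(392.95/263) = 34.66 J/K.
ΔS_total = -25.9 + 34.66 = 8.76 J/K.

ΔS_total = 8.76 J/K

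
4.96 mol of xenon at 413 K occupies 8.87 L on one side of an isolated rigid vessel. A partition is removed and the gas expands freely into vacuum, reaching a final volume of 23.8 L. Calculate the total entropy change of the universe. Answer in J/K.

No heat is exchanged and no work is done, so the ideal-gas temperature stays constant.
Entropy is a state function; using a reversible isothermal path, ΔS_gas = nR ln(V₂/V₁) = 4.96 × 8.314 × ln(23.8/8.87) = 40.7 J/K.
The insulated surroundings exchange no heat, so ΔS_surr = 0 and ΔS_universe = ΔS_gas.

ΔS_universe = 40.7 J/K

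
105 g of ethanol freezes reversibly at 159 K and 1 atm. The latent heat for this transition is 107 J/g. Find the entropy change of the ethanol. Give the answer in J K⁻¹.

Heat released by the substance: Q = −mL = −105 × 107 = −11235 J.
At constant T, ΔS = Q_rev/T = −11235 / 159 = -70.7 J/K.

ΔS = -70.7 J/K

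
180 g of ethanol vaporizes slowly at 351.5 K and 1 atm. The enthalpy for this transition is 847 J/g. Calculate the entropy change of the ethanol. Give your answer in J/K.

Heat absorbed by the substance: Q = mL = 180 × 847 = 152460 J.
At constant T, ΔS = Q_rev/T = 152460 / 351.5 = 434 J/K.

ΔS = 434 J/K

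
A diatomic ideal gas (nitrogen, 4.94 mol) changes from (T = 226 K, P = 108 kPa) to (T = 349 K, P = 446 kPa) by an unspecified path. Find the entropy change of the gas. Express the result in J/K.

ΔS = 4.22 J/K

ΔS = nC_p ln(T₂/T₁) − nR ln(P₂/P₁), with C_p = 7R/2 = 29.1 J mol⁻¹ K⁻¹ for a diatomic ideal gas.
ΔS = 4.94 × [29.1 × ln(349/226) − 8.314 × ln(446/108)] = 4.22 J/K.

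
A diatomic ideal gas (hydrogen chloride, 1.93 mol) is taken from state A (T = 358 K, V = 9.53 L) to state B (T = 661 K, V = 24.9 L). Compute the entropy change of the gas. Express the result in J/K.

ΔS = 40 J/K

Entropy is a state function: ΔS = nC_V ln(T₂/T₁) + nR ln(V₂/V₁), with C_V = 5R/2 = 20.79 J mol⁻¹ K⁻¹ for a diatomic ideal gas.
ΔS = 1.93 × [20.79 × ln(661/358) + 8.314 × ln(24.9/9.53)] = 40 J/K.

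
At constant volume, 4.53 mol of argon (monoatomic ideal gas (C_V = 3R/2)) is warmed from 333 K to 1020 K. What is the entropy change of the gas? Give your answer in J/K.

At constant volume, ΔS = nC_V ln(T₂/T₁) with C_V = 3R/2 = 12.47 J mol⁻¹ K⁻¹.
ΔS = 4.53 × 12.47 × ln(1020/333) = 63.2 J/K.

ΔS = 63.2 J/K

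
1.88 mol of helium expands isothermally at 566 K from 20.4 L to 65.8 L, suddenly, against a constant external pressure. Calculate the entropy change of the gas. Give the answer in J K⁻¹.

Entropy is a state function, so ΔS_gas depends only on the end states.
For an isothermal ideal gas ΔS_gas = nR ln(V₂/V₁) = 1.88 × 8.314 × ln(65.8/20.4) = 18.3 J/K.

ΔS_gas = 18.3 J/K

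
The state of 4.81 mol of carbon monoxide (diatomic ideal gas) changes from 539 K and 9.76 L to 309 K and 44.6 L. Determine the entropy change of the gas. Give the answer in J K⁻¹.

ΔS = 5.14 J/K

Entropy is a state function: ΔS = nC_V ln(T₂/T₁) + nR ln(V₂/V₁), with C_V = 5R/2 = 20.79 J mol⁻¹ K⁻¹ for a diatomic ideal gas.
ΔS = 4.81 × [20.79 × ln(309/539) + 8.314 × ln(44.6/9.76)] = 5.14 J/K.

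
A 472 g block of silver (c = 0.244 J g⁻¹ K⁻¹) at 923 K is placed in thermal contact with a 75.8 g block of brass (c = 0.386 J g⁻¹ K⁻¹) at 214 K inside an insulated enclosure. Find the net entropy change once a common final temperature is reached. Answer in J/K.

Energy balance: T_f = (m₁c₁T₁ + m₂c₂T₂)/(m₁c₁ + m₂c₂) = 779.37 K.
ΔS₁ = m₁c₁ ln(T_f/T₁) = 115.168 × ln(779.37/923) = -19.48 J/K.
ΔS₂ = m₂c₂ ln(T_f/T₂) = 29.2588 × ln(779.37/214) = 37.82 J/K.
ΔS_total = -19.48 + 37.82 = 18.3 J/K.

ΔS_total = 18.3 J/K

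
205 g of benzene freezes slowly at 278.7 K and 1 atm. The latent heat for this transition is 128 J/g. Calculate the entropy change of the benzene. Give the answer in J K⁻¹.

Heat released by the substance: Q = −mL = −205 × 128 = −26240 J.
At constant T, ΔS = Q_rev/T = −26240 / 278.7 = -94.2 J/K.

ΔS = -94.2 J/K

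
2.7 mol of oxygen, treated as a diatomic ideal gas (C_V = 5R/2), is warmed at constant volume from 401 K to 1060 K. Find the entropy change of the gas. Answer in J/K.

At constant volume, ΔS = nC_V ln(T₂/T₁) with C_V = 5R/2 = 20.79 J mol⁻¹ K⁻¹.
ΔS = 2.7 × 20.79 × ln(1060/401) = 54.6 J/K.

ΔS = 54.6 J/K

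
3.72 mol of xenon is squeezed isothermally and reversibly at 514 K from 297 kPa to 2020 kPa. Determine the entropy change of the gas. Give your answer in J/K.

ΔS_gas = -59.3 J/K

For an isothermal ideal gas ΔS_gas = nR ln(P₁/P₂) = 3.72 × 8.314 × ln(297/2020) = -59.3 J/K.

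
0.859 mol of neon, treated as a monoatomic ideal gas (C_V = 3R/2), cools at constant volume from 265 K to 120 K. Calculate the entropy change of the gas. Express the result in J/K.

At constant volume, ΔS = nC_V ln(T₂/T₁) with C_V = 3R/2 = 12.47 J mol⁻¹ K⁻¹.
ΔS = 0.859 × 12.47 × ln(120/265) = -8.49 J/K.

ΔS = -8.49 J/K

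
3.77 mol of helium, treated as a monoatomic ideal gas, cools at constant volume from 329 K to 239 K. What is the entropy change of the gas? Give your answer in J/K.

At constant volume, ΔS = nC_V ln(T₂/T₁) with C_V = 3R/2 = 12.47 J mol⁻¹ K⁻¹.
ΔS = 3.77 × 12.47 × ln(239/329) = -15 J/K.

ΔS = -15 J/K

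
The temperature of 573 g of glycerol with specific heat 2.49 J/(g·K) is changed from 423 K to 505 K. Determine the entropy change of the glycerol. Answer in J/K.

ΔS = ∫dQ_rev/T = m c ln(T₂/T₁) = 573 × 2.49 × ln(505/423) = 253 J/K.

ΔS = 253 J/K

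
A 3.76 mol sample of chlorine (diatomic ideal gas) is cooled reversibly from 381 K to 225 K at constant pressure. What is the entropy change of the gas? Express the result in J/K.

ΔS = -57.6 J/K

At constant pressure, ΔS = nC_p ln(T₂/T₁) with C_p = 7R/2 = 29.1 J mol⁻¹ K⁻¹.
ΔS = 3.76 × 29.1 × ln(225/381) = -57.6 J/K.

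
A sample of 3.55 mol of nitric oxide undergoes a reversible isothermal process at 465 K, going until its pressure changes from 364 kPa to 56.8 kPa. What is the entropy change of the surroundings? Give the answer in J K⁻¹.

ΔS_surr = -54.8 J/K

For an isothermal ideal gas ΔS_gas = nR ln(P₁/P₂) = 3.55 × 8.314 × ln(364/56.8) = 54.8 J/K.
The process is reversible, so ΔS_surr = −ΔS_gas = -54.8 J/K and ΔS_universe = 0.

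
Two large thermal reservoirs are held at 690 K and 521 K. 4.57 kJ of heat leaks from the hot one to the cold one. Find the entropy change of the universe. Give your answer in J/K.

ΔS_total = 2.15 J/K

ΔS_hot = −Q/T_H = −4570/690 = -6.623 J/K and ΔS_cold = +Q/T_C = 4570/521 = 8.772 J/K.
ΔS_total = -6.623 + 8.772 = 2.15 J/K, positive as the second law requires.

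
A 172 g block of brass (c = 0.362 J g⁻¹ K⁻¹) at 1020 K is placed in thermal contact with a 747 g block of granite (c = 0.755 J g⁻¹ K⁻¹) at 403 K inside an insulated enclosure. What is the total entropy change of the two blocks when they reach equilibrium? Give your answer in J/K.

ΔS_total = 30.9 J/K

Energy balance: T_f = (m₁c₁T₁ + m₂c₂T₂)/(m₁c₁ + m₂c₂) = 464.34 K.
ΔS₁ = m₁c₁ ln(T_f/T₁) = 62.264 × ln(464.34/1020) = -49 J/K.
ΔS₂ = m₂c₂ ln(T_f/T₂) = 563.985 × ln(464.34/403) = 79.91 J/K.
ΔS_total = -49 + 79.91 = 30.9 J/K.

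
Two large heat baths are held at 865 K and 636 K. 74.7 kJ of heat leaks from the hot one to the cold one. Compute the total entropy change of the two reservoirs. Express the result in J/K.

ΔS_hot = −Q/T_H = −74700/865 = -86.36 J/K and ΔS_cold = +Q/T_C = 74700/636 = 117.5 J/K.
ΔS_total = -86.36 + 117.5 = 31.1 J/K, positive as the second law requires.

ΔS_total = 31.1 J/K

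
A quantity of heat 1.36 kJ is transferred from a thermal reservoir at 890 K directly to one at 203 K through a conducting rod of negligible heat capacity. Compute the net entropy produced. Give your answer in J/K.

ΔS_hot = −Q/T_H = −1360/890 = -1.528 J/K and ΔS_cold = +Q/T_C = 1360/203 = 6.7 J/K.
ΔS_total = -1.528 + 6.7 = 5.17 J/K, positive as the second law requires.

ΔS_total = 5.17 J/K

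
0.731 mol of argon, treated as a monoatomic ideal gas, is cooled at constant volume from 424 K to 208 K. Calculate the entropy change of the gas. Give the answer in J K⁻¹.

ΔS = -6.49 J/K

At constant volume, ΔS = nC_V ln(T₂/T₁) with C_V = 3R/2 = 12.47 J mol⁻¹ K⁻¹.
ΔS = 0.731 × 12.47 × ln(208/424) = -6.49 J/K.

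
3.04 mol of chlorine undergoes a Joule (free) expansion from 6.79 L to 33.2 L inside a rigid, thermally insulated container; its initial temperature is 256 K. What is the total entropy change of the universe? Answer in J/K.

No heat is exchanged and no work is done, so the ideal-gas temperature stays constant.
Entropy is a state function; using a reversible isothermal path, ΔS_gas = nR ln(V₂/V₁) = 3.04 × 8.314 × ln(33.2/6.79) = 40.1 J/K.
The insulated surroundings exchange no heat, so ΔS_surr = 0 and ΔS_universe = ΔS_gas.

ΔS_universe = 40.1 J/K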